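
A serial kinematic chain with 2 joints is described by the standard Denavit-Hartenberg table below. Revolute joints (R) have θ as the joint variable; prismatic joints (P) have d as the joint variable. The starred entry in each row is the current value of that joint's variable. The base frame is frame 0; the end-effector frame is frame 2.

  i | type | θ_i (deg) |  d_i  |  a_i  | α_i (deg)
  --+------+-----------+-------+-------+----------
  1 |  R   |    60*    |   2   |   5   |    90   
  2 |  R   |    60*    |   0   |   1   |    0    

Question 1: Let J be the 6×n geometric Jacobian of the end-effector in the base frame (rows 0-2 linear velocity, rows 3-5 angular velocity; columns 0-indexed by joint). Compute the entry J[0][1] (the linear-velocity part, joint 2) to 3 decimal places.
-0.433

axis z_1 = (0.8660,-0.5000,0.0000); lever o_n−o_1 = (0.2500,0.4330,0.8660)
cross product → J_v[:, 1] = (-0.4330,-0.7500,0.5000)
J_ω[:, 1] = z_1
entry J[0][1] = -0.4330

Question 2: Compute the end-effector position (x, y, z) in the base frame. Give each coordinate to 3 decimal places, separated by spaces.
after link 1: o_1 = (2.5000, 4.3301, 2.0000)
after link 2: o_2 = (2.7500, 4.7631, 2.8660)

2.750 4.763 2.866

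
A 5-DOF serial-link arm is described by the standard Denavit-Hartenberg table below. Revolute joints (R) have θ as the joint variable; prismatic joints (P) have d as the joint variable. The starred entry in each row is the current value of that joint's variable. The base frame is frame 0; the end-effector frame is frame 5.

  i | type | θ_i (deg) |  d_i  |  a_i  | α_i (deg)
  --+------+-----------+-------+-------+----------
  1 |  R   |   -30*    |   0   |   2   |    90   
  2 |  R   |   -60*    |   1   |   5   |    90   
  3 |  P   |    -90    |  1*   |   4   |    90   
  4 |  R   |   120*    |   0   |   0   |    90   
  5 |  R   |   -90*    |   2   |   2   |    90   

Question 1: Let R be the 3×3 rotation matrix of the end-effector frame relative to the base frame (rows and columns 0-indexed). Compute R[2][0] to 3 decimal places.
-0.866

End-effector x-axis (col 0 of R) = (0.4330,-0.2500,-0.8660)
R[2][0] = -0.8660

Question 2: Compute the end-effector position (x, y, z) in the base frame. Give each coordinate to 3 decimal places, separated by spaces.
5.629 2.214 -7.062

after link 1: o_1 = (1.7321, -1.0000, 0.0000)
after link 2: o_2 = (3.3971, -3.1160, -4.3301)
after link 3: o_3 = (4.6471, 0.7811, -4.8301)
after link 4: o_4 = (4.6471, 0.7811, -4.8301)
after link 5: o_5 = (5.6292, 2.2141, -7.0622)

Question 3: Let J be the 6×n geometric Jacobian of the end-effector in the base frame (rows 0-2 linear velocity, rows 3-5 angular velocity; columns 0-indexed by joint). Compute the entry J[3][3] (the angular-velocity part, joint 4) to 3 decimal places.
-0.433

axis z_3 = (-0.4330,0.2500,0.8660); lever o_n−o_3 = (0.9821,1.4330,-2.2321)
cross product → J_v[:, 3] = (-1.7990,-0.1160,-0.8660)
J_ω[:, 3] = z_3
entry J[3][3] = -0.4330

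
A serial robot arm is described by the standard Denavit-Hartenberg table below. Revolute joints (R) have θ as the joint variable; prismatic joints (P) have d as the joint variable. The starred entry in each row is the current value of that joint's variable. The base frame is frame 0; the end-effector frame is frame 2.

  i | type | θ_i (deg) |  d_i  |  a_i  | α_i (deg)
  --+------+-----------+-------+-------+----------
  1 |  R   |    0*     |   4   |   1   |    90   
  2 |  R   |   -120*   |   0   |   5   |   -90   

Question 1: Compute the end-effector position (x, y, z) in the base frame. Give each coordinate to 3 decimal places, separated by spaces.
-1.500 -0.000 -0.330

after link 1: o_1 = (1.0000, 0.0000, 4.0000)
after link 2: o_2 = (-1.5000, -0.0000, -0.3301)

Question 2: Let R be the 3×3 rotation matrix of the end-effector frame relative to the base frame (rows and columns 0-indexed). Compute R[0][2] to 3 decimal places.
0.866

End-effector z-axis (col 2 of R) = (0.8660,-0.0000,-0.5000)
R[0][2] = 0.8660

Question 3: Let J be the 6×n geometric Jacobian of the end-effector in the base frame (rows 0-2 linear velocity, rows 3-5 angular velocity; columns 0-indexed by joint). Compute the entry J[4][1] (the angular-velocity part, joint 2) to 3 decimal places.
-1.000

axis z_1 = (0.0000,-1.0000,0.0000); lever o_n−o_1 = (-2.5000,-0.0000,-4.3301)
cross product → J_v[:, 1] = (4.3301,-0.0000,-2.5000)
J_ω[:, 1] = z_1
entry J[4][1] = -1.0000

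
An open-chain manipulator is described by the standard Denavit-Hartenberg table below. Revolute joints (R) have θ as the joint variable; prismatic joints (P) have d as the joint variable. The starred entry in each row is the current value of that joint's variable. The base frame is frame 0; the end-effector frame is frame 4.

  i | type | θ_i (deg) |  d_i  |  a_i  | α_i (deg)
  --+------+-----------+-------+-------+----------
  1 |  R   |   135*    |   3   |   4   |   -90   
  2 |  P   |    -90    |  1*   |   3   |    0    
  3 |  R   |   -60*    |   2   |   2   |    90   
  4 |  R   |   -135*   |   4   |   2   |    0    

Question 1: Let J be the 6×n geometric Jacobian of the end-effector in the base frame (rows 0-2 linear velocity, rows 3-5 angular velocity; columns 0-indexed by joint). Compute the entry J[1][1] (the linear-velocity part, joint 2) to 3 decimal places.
prismatic axis z_1 = (-0.7071,-0.7071,0.0000)
J_v[:, 1] = z_1; J_ω[:, 1] = (0,0,0)
entry J[1][1] = -0.7071

-0.707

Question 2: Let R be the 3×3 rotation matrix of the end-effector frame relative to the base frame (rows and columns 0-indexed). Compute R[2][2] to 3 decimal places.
End-effector z-axis (col 2 of R) = (0.3536,-0.3536,-0.8660)
R[2][2] = -0.8660

-0.866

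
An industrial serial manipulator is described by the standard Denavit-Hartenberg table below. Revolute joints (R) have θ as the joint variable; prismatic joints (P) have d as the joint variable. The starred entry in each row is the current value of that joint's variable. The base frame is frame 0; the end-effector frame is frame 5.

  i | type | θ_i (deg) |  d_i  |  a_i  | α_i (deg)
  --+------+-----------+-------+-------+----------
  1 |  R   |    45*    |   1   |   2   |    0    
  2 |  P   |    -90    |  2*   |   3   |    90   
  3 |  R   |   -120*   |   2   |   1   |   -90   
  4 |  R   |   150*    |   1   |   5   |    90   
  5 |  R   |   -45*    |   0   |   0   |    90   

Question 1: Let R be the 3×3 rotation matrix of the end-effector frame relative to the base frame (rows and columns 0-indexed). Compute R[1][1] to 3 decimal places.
End-effector y-axis (col 1 of R) = (0.4356,0.7891,-0.4330)
R[1][1] = 0.7891

0.789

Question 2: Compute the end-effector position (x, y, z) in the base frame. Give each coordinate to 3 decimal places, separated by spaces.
5.679 -2.143 5.384

after link 1: o_1 = (1.4142, 1.4142, 1.0000)
after link 2: o_2 = (3.5355, -0.7071, 3.0000)
after link 3: o_3 = (1.7678, -1.7678, 2.1340)
after link 4: o_4 = (5.6788, -2.1433, 5.3840)
after link 5: o_5 = (5.6788, -2.1433, 5.3840)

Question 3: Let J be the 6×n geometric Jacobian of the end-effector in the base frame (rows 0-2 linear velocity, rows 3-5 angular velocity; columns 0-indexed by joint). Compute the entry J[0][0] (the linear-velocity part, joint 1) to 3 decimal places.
2.143

axis z_0 = ẑ; lever o_n−o_0 = (5.6788,-2.1433,5.3840)
cross product → J_v[:, 0] = (2.1433,5.6788,-0.0000)
J_ω[:, 0] = z_0
entry J[0][0] = 2.1433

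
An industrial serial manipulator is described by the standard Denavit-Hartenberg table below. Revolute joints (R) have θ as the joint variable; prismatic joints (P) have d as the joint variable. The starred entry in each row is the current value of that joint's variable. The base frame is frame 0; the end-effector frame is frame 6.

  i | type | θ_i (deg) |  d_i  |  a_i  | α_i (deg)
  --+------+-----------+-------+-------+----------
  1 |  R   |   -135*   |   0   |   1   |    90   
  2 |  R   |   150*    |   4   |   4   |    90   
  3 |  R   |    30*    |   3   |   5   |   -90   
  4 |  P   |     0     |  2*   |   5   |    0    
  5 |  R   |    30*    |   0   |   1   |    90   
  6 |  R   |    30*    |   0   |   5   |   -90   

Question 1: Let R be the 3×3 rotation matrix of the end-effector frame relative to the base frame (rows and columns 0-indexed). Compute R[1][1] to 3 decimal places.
-0.136

End-effector y-axis (col 1 of R) = (0.2178,-0.1358,-0.9665)
R[1][1] = -0.1358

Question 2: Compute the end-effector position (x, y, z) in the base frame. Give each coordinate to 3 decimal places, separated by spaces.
after link 1: o_1 = (-0.7071, -0.7071, 0.0000)
after link 2: o_2 = (-1.0860, 4.5708, 2.0000)
after link 3: o_3 = (-1.2628, 7.9296, 6.7631)
after link 4: o_4 = (-2.2161, 12.9614, 8.4282)
after link 5: o_5 = (-1.8862, 13.9036, 8.3702)
after link 6: o_6 = (-2.7542, 18.7491, 7.4940)

-2.754 18.749 7.494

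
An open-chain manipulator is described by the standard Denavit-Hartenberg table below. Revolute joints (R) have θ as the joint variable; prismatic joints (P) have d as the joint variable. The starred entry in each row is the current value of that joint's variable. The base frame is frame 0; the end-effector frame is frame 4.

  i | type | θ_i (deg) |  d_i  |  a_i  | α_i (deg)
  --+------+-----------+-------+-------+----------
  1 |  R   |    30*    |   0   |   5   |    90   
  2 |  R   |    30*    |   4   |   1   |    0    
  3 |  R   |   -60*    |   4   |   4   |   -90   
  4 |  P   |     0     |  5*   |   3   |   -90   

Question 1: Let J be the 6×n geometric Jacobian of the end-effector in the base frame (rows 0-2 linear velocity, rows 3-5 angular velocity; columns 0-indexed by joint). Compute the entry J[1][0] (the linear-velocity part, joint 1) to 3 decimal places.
axis z_0 = ẑ; lever o_n−o_0 = (16.4952,0.2859,1.3301)
cross product → J_v[:, 0] = (-0.2859,16.4952,0.0000)
J_ω[:, 0] = z_0
entry J[1][0] = 16.4952

16.495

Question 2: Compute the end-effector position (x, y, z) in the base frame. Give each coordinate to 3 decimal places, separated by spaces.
after link 1: o_1 = (4.3301, 2.5000, 0.0000)
after link 2: o_2 = (7.0801, -0.5311, 0.5000)
after link 3: o_3 = (12.0801, -2.2631, -1.5000)
after link 4: o_4 = (16.4952, 0.2859, 1.3301)

16.495 0.286 1.330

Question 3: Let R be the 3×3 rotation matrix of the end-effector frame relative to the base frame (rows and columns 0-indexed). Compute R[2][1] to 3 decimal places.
-0.866

End-effector y-axis (col 1 of R) = (-0.4330,-0.2500,-0.8660)
R[2][1] = -0.8660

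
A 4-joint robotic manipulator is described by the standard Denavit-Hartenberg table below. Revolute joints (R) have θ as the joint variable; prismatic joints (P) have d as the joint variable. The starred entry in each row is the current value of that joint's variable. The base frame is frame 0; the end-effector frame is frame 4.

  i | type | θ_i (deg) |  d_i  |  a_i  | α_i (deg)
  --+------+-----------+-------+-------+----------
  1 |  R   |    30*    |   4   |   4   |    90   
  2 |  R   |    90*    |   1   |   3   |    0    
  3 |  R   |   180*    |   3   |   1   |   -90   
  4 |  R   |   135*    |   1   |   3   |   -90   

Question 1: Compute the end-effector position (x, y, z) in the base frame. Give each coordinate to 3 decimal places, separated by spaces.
5.269 0.873 8.121

after link 1: o_1 = (3.4641, 2.0000, 4.0000)
after link 2: o_2 = (3.9641, 1.1340, 7.0000)
after link 3: o_3 = (5.4641, -1.4641, 6.0000)
after link 4: o_4 = (5.2695, 0.8730, 8.1213)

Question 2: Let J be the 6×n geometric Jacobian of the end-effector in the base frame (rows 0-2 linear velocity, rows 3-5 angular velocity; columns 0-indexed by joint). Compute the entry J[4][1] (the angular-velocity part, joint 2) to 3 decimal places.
axis z_1 = (0.5000,-0.8660,0.0000); lever o_n−o_1 = (1.8054,-1.1270,4.1213)
cross product → J_v[:, 1] = (-3.5692,-2.0607,1.0000)
J_ω[:, 1] = z_1
entry J[4][1] = -0.8660

-0.866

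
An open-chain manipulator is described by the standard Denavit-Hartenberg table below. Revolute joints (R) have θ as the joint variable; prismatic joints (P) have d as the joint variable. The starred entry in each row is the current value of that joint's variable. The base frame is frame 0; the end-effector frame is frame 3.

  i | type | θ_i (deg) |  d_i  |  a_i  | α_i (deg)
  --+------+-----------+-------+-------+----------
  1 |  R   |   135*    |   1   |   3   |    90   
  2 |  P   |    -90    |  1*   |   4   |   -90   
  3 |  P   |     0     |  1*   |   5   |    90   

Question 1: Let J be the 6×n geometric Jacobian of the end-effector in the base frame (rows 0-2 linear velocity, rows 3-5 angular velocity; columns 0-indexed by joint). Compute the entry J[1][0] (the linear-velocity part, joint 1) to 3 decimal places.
-2.121

axis z_0 = ẑ; lever o_n−o_0 = (-2.1213,3.5355,-8.0000)
cross product → J_v[:, 0] = (-3.5355,-2.1213,0.0000)
J_ω[:, 0] = z_0
entry J[1][0] = -2.1213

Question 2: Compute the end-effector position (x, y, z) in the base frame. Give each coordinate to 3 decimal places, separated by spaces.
-2.121 3.536 -8.000

after link 1: o_1 = (-2.1213, 2.1213, 1.0000)
after link 2: o_2 = (-1.4142, 2.8284, -3.0000)
after link 3: o_3 = (-2.1213, 3.5355, -8.0000)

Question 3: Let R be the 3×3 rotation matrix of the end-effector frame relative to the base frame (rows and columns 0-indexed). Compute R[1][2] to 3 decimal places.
0.707

End-effector z-axis (col 2 of R) = (0.7071,0.7071,0.0000)
R[1][2] = 0.7071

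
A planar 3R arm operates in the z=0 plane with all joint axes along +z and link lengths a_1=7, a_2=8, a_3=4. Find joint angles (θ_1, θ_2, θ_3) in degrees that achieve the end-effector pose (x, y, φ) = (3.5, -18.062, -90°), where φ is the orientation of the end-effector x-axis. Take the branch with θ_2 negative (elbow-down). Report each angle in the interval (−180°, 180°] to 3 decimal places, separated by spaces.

-59.997 -30.005 0.002

wrist centre = target − a_3·(cos φ, sin φ) = (3.5000, -14.0620)
cos θ_2 = (209.9898−7²−8²)/(2·7·8) = 0.8660; θ_2 = -30.0051° (elbow-down)
β = atan2(-14.0620,3.5000) = -76.0232°; ψ = atan2(-4.0006,13.9278) = -16.0261°
θ_1 = β − ψ = -59.9971°
θ_3 = φ − θ_1 − θ_2 = 0.0022° (wrapped to (-180°,180°])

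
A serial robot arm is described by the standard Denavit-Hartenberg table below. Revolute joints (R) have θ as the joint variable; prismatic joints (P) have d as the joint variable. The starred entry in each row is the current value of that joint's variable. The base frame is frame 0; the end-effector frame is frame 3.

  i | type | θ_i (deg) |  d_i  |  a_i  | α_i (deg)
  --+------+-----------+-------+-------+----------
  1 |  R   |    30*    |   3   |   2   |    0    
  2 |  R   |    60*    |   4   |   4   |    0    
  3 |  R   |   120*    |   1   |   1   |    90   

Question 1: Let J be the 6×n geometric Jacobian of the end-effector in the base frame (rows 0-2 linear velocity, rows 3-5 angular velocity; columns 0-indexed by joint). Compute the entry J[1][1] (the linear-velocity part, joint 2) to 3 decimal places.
-0.866

axis z_1 = (0.0000,0.0000,1.0000); lever o_n−o_1 = (-0.8660,3.5000,5.0000)
cross product → J_v[:, 1] = (-3.5000,-0.8660,0.0000)
J_ω[:, 1] = z_1
entry J[1][1] = -0.8660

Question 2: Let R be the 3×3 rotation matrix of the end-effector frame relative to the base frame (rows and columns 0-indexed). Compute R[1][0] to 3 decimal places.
End-effector x-axis (col 0 of R) = (-0.8660,-0.5000,0.0000)
R[1][0] = -0.5000

-0.500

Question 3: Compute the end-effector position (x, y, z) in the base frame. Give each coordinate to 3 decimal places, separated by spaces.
after link 1: o_1 = (1.7321, 1.0000, 3.0000)
after link 2: o_2 = (1.7321, 5.0000, 7.0000)
after link 3: o_3 = (0.8660, 4.5000, 8.0000)

0.866 4.500 8.000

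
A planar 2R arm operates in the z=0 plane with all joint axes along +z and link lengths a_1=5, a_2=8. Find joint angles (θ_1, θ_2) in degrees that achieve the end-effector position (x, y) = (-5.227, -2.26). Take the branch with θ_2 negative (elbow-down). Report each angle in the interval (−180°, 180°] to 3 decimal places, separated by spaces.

cos θ_2 = (32.4291−5²−8²)/(2·5·8) = -0.7071; θ_2 = -135.0024° (elbow-down)
β = atan2(-2.2600,-5.2270) = -156.6178°; ψ = atan2(-5.6566,-0.6571) = -96.6259°
θ_1 = β − ψ = -59.9919°

-59.992 -135.002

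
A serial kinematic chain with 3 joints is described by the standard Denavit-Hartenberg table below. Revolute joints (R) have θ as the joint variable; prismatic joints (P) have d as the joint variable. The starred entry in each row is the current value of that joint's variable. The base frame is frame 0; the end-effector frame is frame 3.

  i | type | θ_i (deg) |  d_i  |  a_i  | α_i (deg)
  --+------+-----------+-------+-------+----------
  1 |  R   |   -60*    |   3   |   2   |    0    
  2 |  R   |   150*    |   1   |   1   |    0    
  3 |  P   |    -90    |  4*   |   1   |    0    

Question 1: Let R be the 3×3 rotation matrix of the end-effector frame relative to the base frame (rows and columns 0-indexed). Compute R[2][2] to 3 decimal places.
End-effector z-axis (col 2 of R) = (0.0000,0.0000,1.0000)
R[2][2] = 1.0000

1.000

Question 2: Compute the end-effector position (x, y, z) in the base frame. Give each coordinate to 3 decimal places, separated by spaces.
2.000 -0.732 8.000

after link 1: o_1 = (1.0000, -1.7321, 3.0000)
after link 2: o_2 = (1.0000, -0.7321, 4.0000)
after link 3: o_3 = (2.0000, -0.7321, 8.0000)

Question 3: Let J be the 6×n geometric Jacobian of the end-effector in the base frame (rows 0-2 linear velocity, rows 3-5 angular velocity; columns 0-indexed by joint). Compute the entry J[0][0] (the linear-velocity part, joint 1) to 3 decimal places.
axis z_0 = ẑ; lever o_n−o_0 = (2.0000,-0.7321,8.0000)
cross product → J_v[:, 0] = (0.7321,2.0000,-0.0000)
J_ω[:, 0] = z_0
entry J[0][0] = 0.7321

0.732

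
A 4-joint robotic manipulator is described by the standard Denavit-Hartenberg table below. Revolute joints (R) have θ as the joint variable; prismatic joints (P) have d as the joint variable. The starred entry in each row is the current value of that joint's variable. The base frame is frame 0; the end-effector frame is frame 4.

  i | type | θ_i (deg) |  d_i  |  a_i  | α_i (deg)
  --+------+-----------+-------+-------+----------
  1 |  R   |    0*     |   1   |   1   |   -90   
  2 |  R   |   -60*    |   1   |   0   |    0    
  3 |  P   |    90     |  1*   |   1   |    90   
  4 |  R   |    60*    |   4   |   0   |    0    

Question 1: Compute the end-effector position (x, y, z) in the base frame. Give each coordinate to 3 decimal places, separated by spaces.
after link 1: o_1 = (1.0000, 0.0000, 1.0000)
after link 2: o_2 = (1.0000, 1.0000, 1.0000)
after link 3: o_3 = (1.8660, 2.0000, 0.5000)
after link 4: o_4 = (3.8660, 2.0000, 3.9641)

3.866 2.000 3.964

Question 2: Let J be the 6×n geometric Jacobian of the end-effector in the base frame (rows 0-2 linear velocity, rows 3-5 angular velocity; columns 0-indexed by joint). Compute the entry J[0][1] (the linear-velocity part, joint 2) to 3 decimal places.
2.964

axis z_1 = (0.0000,1.0000,0.0000); lever o_n−o_1 = (2.8660,2.0000,2.9641)
cross product → J_v[:, 1] = (2.9641,0.0000,-2.8660)
J_ω[:, 1] = z_1
entry J[0][1] = 2.9641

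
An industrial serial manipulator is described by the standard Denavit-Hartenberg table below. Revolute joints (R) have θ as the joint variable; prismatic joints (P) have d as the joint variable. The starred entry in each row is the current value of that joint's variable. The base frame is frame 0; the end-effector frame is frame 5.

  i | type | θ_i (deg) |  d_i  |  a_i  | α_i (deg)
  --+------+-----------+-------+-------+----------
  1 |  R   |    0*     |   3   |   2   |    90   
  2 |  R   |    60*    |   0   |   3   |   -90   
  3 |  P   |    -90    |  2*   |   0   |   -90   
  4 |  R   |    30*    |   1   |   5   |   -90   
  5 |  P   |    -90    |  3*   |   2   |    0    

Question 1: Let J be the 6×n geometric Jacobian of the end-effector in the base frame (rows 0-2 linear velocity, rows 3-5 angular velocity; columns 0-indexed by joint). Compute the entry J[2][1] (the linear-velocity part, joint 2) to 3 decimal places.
axis z_1 = (0.0000,-1.0000,0.0000); lever o_n−o_1 = (5.6830,-2.8301,3.6471)
cross product → J_v[:, 1] = (-3.6471,0.0000,5.6830)
J_ω[:, 1] = z_1
entry J[2][1] = 5.6830

5.683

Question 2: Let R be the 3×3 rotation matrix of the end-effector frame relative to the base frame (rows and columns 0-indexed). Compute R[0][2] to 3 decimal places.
End-effector z-axis (col 2 of R) = (0.7500,0.5000,-0.4330)
R[0][2] = 0.7500

0.750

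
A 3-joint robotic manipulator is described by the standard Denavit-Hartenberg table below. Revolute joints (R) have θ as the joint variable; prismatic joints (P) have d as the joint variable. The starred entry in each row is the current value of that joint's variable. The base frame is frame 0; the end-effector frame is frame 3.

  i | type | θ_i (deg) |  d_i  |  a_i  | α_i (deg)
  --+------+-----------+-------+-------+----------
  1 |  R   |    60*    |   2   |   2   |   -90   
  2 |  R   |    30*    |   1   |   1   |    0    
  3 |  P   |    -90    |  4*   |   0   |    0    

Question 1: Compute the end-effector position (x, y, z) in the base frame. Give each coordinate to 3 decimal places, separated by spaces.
-2.897 4.982 1.500

after link 1: o_1 = (1.0000, 1.7321, 2.0000)
after link 2: o_2 = (0.5670, 2.9821, 1.5000)
after link 3: o_3 = (-2.8971, 4.9821, 1.5000)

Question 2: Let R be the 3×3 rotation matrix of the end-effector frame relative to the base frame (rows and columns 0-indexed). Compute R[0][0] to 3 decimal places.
0.250

End-effector x-axis (col 0 of R) = (0.2500,0.4330,0.8660)
R[0][0] = 0.2500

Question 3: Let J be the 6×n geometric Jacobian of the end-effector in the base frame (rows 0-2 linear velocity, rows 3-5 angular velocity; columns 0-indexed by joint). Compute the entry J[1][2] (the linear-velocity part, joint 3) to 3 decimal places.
prismatic axis z_2 = (-0.8660,0.5000,0.0000)
J_v[:, 2] = z_2; J_ω[:, 2] = (0,0,0)
entry J[1][2] = 0.5000

0.500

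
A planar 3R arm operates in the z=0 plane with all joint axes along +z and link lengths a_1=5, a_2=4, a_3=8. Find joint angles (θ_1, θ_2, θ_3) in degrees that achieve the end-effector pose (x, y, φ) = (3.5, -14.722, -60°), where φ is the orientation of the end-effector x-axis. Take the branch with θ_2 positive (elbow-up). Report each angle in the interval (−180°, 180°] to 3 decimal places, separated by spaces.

wrist centre = target − a_3·(cos φ, sin φ) = (-0.5000, -7.7938)
cos θ_2 = (60.9933−5²−4²)/(2·5·4) = 0.4998; θ_2 = 60.0111° (elbow-up)
β = atan2(-7.7938,-0.5000) = -93.6707°; ψ = atan2(3.4645,6.9993) = 26.3342°
θ_1 = β − ψ = -120.0049°
θ_3 = φ − θ_1 − θ_2 = -0.0062° (wrapped to (-180°,180°])

-120.005 60.011 -0.006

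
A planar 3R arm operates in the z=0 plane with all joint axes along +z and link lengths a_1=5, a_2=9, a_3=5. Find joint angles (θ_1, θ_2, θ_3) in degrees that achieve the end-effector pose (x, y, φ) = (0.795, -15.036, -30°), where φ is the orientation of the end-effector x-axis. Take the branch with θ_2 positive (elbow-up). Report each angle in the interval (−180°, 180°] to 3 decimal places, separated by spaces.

wrist centre = target − a_3·(cos φ, sin φ) = (-3.5351, -12.5360)
cos θ_2 = (169.6484−5²−9²)/(2·5·9) = 0.7072; θ_2 = 44.9921° (elbow-up)
β = atan2(-12.5360,-3.5351) = -105.7483°; ψ = atan2(6.3631,11.3648) = 29.2441°
θ_1 = β − ψ = -134.9924°
θ_3 = φ − θ_1 − θ_2 = 60.0004° (wrapped to (-180°,180°])

-134.992 44.992 60.000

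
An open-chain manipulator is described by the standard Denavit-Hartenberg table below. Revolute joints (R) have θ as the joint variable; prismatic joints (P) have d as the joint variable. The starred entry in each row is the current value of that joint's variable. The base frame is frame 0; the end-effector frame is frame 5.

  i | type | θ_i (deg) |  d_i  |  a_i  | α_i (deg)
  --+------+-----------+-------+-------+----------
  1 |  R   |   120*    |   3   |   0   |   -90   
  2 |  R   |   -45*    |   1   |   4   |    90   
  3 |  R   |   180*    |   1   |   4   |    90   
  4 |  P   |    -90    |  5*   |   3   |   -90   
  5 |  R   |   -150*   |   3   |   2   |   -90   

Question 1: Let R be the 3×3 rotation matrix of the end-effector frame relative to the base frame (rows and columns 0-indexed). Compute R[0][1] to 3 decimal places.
-0.354

End-effector y-axis (col 1 of R) = (-0.3536,0.6124,0.7071)
R[0][1] = -0.3536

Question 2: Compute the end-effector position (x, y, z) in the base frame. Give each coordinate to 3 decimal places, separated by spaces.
-5.096 -5.173 0.689

after link 1: o_1 = (0.0000, 0.0000, 3.0000)
after link 2: o_2 = (-2.2802, 1.9495, 5.8284)
after link 3: o_3 = (-0.5125, -1.1124, 3.7071)
after link 4: o_4 = (-5.9033, -1.7753, 1.5858)
after link 5: o_5 = (-5.0963, -5.1730, 0.6892)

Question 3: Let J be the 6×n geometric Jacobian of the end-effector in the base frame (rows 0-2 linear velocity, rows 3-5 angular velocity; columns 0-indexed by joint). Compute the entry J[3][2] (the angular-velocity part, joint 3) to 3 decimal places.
0.354

axis z_2 = (0.3536,-0.6124,0.7071); lever o_n−o_2 = (-2.8160,-7.1225,-5.1392)
cross product → J_v[:, 2] = (8.1835,-0.1742,-4.2426)
J_ω[:, 2] = z_2
entry J[3][2] = 0.3536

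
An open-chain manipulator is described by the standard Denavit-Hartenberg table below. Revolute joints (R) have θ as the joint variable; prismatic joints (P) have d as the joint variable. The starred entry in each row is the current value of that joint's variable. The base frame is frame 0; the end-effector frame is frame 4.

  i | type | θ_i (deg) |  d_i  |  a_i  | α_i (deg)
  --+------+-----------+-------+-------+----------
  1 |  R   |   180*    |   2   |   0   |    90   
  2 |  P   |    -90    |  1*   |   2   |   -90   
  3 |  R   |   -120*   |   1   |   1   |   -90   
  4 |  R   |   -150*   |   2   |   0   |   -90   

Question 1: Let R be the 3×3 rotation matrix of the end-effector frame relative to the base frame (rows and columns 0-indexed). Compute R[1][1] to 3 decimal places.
End-effector y-axis (col 1 of R) = (-0.0000,-0.5000,0.8660)
R[1][1] = -0.5000

-0.500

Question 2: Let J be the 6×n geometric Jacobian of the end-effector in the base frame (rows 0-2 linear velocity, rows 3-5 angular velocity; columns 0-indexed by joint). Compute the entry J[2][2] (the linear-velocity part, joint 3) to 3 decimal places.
axis z_2 = (-1.0000,0.0000,0.0000); lever o_n−o_2 = (-1.0000,1.8660,-1.2321)
cross product → J_v[:, 2] = (-0.0000,-1.2321,-1.8660)
J_ω[:, 2] = z_2
entry J[2][2] = -1.8660

-1.866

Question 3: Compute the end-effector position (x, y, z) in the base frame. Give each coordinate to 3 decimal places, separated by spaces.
-1.000 2.866 -1.232

after link 1: o_1 = (0.0000, 0.0000, 2.0000)
after link 2: o_2 = (0.0000, 1.0000, 0.0000)
after link 3: o_3 = (-1.0000, 1.8660, 0.5000)
after link 4: o_4 = (-1.0000, 2.8660, -1.2321)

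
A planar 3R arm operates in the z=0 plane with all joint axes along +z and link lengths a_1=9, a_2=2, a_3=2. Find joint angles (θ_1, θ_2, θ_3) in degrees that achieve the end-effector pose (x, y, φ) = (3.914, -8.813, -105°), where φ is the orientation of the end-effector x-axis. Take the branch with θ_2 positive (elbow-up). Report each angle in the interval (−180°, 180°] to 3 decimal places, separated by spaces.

wrist centre = target − a_3·(cos φ, sin φ) = (4.4316, -6.8811)
cos θ_2 = (66.9896−9²−2²)/(2·9·2) = -0.5003; θ_2 = 120.0191° (elbow-up)
β = atan2(-6.8811,4.4316) = -57.2174°; ψ = atan2(1.7317,7.9994) = 12.2149°
θ_1 = β − ψ = -69.4323°
θ_3 = φ − θ_1 − θ_2 = -155.5867° (wrapped to (-180°,180°])

-69.432 120.019 -155.587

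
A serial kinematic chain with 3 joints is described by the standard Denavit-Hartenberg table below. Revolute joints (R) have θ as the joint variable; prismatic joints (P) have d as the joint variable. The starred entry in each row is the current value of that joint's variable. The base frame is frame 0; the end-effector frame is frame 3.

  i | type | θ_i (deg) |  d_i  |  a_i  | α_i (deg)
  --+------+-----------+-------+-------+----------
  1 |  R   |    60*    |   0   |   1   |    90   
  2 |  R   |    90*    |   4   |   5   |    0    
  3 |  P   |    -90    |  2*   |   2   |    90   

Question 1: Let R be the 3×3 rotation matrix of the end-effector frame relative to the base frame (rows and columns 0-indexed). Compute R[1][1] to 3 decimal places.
-0.500

End-effector y-axis (col 1 of R) = (0.8660,-0.5000,0.0000)
R[1][1] = -0.5000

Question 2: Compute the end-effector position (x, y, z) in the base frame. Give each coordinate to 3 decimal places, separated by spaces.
6.696 -0.402 5.000

after link 1: o_1 = (0.5000, 0.8660, 0.0000)
after link 2: o_2 = (3.9641, -1.1340, 5.0000)
after link 3: o_3 = (6.6962, -0.4019, 5.0000)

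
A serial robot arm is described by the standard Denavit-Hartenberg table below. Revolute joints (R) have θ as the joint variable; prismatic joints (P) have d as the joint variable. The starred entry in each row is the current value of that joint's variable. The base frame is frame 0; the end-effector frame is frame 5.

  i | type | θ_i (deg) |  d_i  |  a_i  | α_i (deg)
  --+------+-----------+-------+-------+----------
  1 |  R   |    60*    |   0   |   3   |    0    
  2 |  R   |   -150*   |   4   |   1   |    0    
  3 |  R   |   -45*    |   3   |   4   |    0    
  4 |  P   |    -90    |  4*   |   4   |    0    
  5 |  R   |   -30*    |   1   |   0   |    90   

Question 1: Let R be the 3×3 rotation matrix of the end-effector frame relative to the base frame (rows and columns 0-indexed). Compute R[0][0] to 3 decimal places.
-0.259

End-effector x-axis (col 0 of R) = (-0.2588,0.9659,0.0000)
R[0][0] = -0.2588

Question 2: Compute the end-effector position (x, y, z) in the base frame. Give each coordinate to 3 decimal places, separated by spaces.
-4.157 1.598 12.000

after link 1: o_1 = (1.5000, 2.5981, 0.0000)
after link 2: o_2 = (1.5000, 1.5981, 4.0000)
after link 3: o_3 = (-1.3284, -1.2304, 7.0000)
after link 4: o_4 = (-4.1569, 1.5981, 11.0000)
after link 5: o_5 = (-4.1569, 1.5981, 12.0000)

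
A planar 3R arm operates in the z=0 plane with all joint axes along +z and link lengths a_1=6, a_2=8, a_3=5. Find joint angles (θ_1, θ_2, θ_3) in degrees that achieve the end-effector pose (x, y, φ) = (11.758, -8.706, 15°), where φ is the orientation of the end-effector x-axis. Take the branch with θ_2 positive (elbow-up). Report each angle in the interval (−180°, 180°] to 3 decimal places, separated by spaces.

wrist centre = target − a_3·(cos φ, sin φ) = (6.9284, -10.0001)
cos θ_2 = (148.0042−6²−8²)/(2·6·8) = 0.5000; θ_2 = 59.9971° (elbow-up)
β = atan2(-10.0001,6.9284) = -55.2846°; ψ = atan2(6.9280,10.0004) = 34.7133°
θ_1 = β − ψ = -89.9979°
θ_3 = φ − θ_1 − θ_2 = 45.0008° (wrapped to (-180°,180°])

-89.998 59.997 45.001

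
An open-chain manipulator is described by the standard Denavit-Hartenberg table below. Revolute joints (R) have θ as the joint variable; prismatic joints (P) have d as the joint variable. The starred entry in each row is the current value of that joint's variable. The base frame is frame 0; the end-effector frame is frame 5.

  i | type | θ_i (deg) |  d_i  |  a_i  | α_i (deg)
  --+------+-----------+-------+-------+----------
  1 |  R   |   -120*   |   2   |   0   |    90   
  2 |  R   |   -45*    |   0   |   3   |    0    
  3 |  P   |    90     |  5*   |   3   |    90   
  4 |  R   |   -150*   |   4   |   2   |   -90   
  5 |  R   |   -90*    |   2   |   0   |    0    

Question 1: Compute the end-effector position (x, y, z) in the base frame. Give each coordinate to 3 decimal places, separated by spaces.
-5.241 -4.541 -1.346

after link 1: o_1 = (0.0000, 0.0000, 2.0000)
after link 2: o_2 = (-1.0607, -1.8371, -0.1213)
after link 3: o_3 = (-6.4514, -1.1742, 2.0000)
after link 4: o_4 = (-6.3873, -3.0631, -2.0532)
after link 5: o_5 = (-5.2408, -4.5415, -1.3461)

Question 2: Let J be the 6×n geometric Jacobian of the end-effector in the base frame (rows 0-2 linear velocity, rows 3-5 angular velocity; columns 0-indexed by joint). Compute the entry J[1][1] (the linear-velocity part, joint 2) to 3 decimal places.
axis z_1 = (-0.8660,0.5000,0.0000); lever o_n−o_1 = (-5.2408,-4.5415,-3.3461)
cross product → J_v[:, 1] = (-1.6730,-2.8978,6.5534)
J_ω[:, 1] = z_1
entry J[1][1] = -2.8978

-2.898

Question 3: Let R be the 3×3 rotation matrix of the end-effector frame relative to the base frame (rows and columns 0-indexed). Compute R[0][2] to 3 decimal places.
0.573

End-effector z-axis (col 2 of R) = (0.5732,-0.7392,0.3536)
R[0][2] = 0.5732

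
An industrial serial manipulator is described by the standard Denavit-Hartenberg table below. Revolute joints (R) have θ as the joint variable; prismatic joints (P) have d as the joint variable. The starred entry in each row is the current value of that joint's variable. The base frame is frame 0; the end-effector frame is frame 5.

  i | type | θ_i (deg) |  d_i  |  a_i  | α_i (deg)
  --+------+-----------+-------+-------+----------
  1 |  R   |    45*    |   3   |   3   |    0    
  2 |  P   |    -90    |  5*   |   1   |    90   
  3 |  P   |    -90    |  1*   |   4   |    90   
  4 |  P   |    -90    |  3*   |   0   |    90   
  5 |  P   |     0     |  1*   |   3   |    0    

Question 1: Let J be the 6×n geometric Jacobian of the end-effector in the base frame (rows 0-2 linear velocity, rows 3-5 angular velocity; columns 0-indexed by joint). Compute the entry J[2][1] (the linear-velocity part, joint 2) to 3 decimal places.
1.000

prismatic axis z_1 = (0.0000,0.0000,1.0000)
J_v[:, 1] = z_1; J_ω[:, 1] = (0,0,0)
entry J[2][1] = 1.0000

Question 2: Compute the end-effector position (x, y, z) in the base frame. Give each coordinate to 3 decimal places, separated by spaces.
2.121 4.950 5.000

after link 1: o_1 = (2.1213, 2.1213, 3.0000)
after link 2: o_2 = (2.8284, 1.4142, 8.0000)
after link 3: o_3 = (2.1213, 0.7071, 4.0000)
after link 4: o_4 = (0.0000, 2.8284, 4.0000)
after link 5: o_5 = (2.1213, 4.9497, 5.0000)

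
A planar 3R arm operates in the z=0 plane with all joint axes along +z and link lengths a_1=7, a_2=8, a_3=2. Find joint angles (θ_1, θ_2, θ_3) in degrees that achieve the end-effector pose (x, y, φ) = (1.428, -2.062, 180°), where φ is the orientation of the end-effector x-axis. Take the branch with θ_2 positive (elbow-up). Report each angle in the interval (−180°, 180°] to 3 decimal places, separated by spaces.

-120.001 150.002 149.999

wrist centre = target − a_3·(cos φ, sin φ) = (3.4280, -2.0620)
cos θ_2 = (16.0030−7²−8²)/(2·7·8) = -0.8660; θ_2 = 150.0022° (elbow-up)
β = atan2(-2.0620,3.4280) = -31.0276°; ψ = atan2(3.9997,0.0716) = 88.9738°
θ_1 = β − ψ = -120.0014°
θ_3 = φ − θ_1 − θ_2 = 149.9992° (wrapped to (-180°,180°])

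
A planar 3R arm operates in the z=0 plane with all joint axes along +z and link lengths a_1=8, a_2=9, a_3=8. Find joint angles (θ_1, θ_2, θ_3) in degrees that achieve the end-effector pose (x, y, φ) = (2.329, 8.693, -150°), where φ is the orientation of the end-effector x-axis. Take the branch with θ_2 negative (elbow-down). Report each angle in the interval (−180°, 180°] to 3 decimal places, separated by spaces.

77.797 -45.009 177.212

wrist centre = target − a_3·(cos φ, sin φ) = (9.2572, 12.6930)
cos θ_2 = (246.8081−8²−9²)/(2·8·9) = 0.7070; θ_2 = -45.0086° (elbow-down)
β = atan2(12.6930,9.2572) = 53.8961°; ψ = atan2(-6.3649,14.3630) = -23.9004°
θ_1 = β − ψ = 77.7965°
θ_3 = φ − θ_1 − θ_2 = 177.2121° (wrapped to (-180°,180°])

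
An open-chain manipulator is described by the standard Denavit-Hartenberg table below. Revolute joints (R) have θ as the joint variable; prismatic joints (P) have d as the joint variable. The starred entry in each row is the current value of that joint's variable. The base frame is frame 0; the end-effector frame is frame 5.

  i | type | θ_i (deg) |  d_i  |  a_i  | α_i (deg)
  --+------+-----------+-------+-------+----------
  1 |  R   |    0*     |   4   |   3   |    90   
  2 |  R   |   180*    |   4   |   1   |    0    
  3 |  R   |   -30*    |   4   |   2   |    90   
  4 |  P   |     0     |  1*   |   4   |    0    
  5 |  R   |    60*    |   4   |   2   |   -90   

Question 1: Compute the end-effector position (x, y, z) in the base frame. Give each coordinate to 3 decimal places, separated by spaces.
-1.562 -9.732 11.830

after link 1: o_1 = (3.0000, 0.0000, 4.0000)
after link 2: o_2 = (2.0000, -4.0000, 4.0000)
after link 3: o_3 = (0.2679, -8.0000, 5.0000)
after link 4: o_4 = (-2.6962, -8.0000, 7.8660)
after link 5: o_5 = (-1.5622, -9.7321, 11.8301)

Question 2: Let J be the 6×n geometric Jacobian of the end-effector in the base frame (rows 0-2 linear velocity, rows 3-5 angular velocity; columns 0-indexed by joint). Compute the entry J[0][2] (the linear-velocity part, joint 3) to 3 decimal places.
-7.830

axis z_2 = (0.0000,-1.0000,0.0000); lever o_n−o_2 = (-3.5622,-5.7321,7.8301)
cross product → J_v[:, 2] = (-7.8301,-0.0000,-3.5622)
J_ω[:, 2] = z_2
entry J[0][2] = -7.8301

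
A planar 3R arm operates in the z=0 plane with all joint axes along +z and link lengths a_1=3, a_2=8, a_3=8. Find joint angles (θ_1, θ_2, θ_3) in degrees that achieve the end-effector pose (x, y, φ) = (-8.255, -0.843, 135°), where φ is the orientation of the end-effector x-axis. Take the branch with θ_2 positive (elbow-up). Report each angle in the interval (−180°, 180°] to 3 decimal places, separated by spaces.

149.997 120.002 -134.999

wrist centre = target − a_3·(cos φ, sin φ) = (-2.5981, -6.4999)
cos θ_2 = (48.9985−3²−8²)/(2·3·8) = -0.5000; θ_2 = 120.0021° (elbow-up)
β = atan2(-6.4999,-2.5981) = -111.7878°; ψ = atan2(6.9281,-1.0003) = 98.2155°
θ_1 = β − ψ = -210.0032°
θ_3 = φ − θ_1 − θ_2 = -134.9989° (wrapped to (-180°,180°])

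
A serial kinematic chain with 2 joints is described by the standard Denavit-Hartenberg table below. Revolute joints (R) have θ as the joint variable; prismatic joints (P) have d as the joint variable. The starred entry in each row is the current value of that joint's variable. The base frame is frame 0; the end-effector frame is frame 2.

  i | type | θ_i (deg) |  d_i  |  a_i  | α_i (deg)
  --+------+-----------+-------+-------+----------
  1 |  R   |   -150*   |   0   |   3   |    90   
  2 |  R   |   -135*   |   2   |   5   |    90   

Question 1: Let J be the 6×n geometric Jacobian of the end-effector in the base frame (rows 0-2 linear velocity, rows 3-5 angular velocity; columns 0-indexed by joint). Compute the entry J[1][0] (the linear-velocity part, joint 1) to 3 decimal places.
axis z_0 = ẑ; lever o_n−o_0 = (-0.5362,1.9998,-3.5355)
cross product → J_v[:, 0] = (-1.9998,-0.5362,0.0000)
J_ω[:, 0] = z_0
entry J[1][0] = -0.5362

-0.536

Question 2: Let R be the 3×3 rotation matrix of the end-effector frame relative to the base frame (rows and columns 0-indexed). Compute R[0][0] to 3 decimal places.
End-effector x-axis (col 0 of R) = (0.6124,0.3536,-0.7071)
R[0][0] = 0.6124

0.612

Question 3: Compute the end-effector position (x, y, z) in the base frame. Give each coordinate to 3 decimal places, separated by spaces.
after link 1: o_1 = (-2.5981, -1.5000, 0.0000)
after link 2: o_2 = (-0.5362, 1.9998, -3.5355)

-0.536 2.000 -3.536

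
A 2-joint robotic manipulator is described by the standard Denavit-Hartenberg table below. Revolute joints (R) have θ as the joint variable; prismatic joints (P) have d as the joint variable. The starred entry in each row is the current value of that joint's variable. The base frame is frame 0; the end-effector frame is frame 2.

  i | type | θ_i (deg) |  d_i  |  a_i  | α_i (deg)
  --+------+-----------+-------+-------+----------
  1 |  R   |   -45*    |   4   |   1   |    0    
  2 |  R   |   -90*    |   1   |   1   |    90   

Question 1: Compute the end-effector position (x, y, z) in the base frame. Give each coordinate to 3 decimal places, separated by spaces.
0.000 -1.414 5.000

after link 1: o_1 = (0.7071, -0.7071, 4.0000)
after link 2: o_2 = (0.0000, -1.4142, 5.0000)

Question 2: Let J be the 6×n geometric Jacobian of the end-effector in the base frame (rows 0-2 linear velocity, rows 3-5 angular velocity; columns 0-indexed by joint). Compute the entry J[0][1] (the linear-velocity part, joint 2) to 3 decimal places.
axis z_1 = (0.0000,0.0000,1.0000); lever o_n−o_1 = (-0.7071,-0.7071,1.0000)
cross product → J_v[:, 1] = (0.7071,-0.7071,0.0000)
J_ω[:, 1] = z_1
entry J[0][1] = 0.7071

0.707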